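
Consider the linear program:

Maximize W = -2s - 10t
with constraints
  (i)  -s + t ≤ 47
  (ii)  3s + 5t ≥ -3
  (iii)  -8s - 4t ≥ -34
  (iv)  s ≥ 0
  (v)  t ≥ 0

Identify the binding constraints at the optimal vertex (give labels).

Feasible corners and W = -2s - 10t:
  (0, 17/2) → W = -85
  (17/4, 0) → W = -17/2
  (0, 0) → W = 0

The maximum is at (0, 0). Substituting into each constraint, equality holds for (iv) and (v); the remaining constraints have slack.

(iv) and (v)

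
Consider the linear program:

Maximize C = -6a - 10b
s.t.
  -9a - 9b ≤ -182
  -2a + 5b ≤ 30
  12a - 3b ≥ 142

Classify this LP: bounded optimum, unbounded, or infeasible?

From the feasible point (608/45, 302/45), moving in the direction (9, -9) keeps every constraint satisfied while C increases without bound.

unbounded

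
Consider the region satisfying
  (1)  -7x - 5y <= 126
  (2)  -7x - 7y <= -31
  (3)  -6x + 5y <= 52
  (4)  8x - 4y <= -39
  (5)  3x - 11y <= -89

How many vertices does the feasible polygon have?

3

The feasible vertices (each the meet of two boundaries and inside every other half-plane) are:
  (13/16, 91/8)
  (-127/51, 126/17)
  (-73/76, 595/76)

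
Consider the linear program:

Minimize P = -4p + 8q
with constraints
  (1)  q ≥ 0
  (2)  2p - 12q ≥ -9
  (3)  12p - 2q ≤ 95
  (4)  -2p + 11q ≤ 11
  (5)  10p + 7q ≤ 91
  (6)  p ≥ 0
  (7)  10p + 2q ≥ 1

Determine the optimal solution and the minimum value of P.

p = 95/12, q = 0, minimum P = -95/3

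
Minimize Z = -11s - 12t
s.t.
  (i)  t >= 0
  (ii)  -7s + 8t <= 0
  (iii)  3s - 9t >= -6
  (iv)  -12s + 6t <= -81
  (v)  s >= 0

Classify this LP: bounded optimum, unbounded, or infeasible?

unbounded

From the feasible point (27/4, 0), moving in the direction (9, 3) keeps every constraint satisfied while Z decreases without bound.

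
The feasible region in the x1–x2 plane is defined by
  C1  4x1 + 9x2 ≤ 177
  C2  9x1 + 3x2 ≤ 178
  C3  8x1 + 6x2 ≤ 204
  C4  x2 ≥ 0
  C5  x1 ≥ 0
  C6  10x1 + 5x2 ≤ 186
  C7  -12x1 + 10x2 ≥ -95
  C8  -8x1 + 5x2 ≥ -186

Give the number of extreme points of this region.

Pairwise boundary intersections that survive every other constraint:
  (0, 59/3)
  (789/70, 513/35)
  (0, 0)
  (95/12, 0)
  (467/32, 641/80)

5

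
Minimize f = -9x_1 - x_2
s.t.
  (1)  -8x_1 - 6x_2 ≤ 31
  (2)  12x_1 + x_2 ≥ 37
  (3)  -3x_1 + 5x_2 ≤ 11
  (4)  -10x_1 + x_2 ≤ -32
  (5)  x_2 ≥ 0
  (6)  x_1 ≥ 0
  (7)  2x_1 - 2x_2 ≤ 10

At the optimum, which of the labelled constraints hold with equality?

Vertices and f = -9x_1 - x_2:
  (171/47, 206/47) → f = -1745/47
  (18, 13) → f = -175
  (16/5, 0) → f = -144/5
  (5, 0) → f = -45

The minimum is at (18, 13). Substituting into each constraint, equality holds for (3) and (7); the remaining constraints have slack.

(3) and (7)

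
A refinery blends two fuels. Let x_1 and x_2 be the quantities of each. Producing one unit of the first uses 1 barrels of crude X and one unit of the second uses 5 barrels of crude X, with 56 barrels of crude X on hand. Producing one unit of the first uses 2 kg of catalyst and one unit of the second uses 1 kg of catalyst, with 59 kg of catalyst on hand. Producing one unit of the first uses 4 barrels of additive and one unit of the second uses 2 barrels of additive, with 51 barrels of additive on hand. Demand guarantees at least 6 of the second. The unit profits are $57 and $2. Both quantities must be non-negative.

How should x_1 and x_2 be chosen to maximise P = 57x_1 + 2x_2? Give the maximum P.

The optimum lies where 4x_1 + 2x_2 = 51 and x_2 = 6.
Solving simultaneously gives x_1 = 39/4, x_2 = 6.

x_1 = 39/4, x_2 = 6, maximum P = 2271/4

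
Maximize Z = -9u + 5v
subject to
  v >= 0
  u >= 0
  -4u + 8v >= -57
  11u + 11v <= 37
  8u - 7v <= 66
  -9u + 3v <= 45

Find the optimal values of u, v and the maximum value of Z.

u = 0, v = 37/11, maximum Z = 185/11

Corner points and Z = -9u + 5v:
  (0, 0) → Z = 0
  (37/11, 0) → Z = -333/11
  (0, 37/11) → Z = 185/11

At the optimal vertex, u = 0 and 11u + 11v = 37.
Solving simultaneously gives u = 0, v = 37/11.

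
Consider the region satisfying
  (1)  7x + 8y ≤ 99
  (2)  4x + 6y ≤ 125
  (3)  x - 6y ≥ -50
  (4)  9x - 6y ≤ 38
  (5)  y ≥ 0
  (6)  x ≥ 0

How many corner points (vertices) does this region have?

Of the 15 pairwise boundary intersections, those satisfying every inequality are:
  (97/25, 449/50)
  (449/57, 625/114)
  (0, 25/3)
  (38/9, 0)
  (0, 0)

5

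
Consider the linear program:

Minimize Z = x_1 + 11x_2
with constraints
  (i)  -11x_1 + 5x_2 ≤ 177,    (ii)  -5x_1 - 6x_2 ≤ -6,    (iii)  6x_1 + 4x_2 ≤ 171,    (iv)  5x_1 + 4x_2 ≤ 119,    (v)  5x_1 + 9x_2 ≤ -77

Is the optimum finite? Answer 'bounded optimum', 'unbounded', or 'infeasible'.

Feasible corners and Z = x_1 + 11x_2:
  (501/8, -819/16) → Z = -8007/16
  (172/5, -83/3) → Z = -4049/15
  (1847/34, -1317/34) → Z = -6320/17
The feasible region has finitely many vertices and no improving ray; the minimum is -8007/16 at (501/8, -819/16).

bounded optimum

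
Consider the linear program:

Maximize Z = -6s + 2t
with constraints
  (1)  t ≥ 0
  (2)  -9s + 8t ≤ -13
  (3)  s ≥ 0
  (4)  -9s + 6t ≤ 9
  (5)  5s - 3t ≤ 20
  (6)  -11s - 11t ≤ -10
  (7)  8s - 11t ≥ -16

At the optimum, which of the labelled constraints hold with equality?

Corner points and Z = -6s + 2t:
  (13/9, 0) → Z = -26/3
  (4, 0) → Z = -24
  (271/35, 248/35) → Z = -226/7
  (268/31, 240/31) → Z = -1128/31

The maximum is at (13/9, 0). Substituting into each constraint, equality holds for (1) and (2); the remaining constraints have slack.

(1) and (2)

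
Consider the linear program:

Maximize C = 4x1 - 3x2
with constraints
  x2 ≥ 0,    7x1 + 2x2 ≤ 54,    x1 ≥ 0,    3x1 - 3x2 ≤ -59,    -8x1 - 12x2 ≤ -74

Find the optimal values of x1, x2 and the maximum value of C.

x1 = 44/27, x2 = 575/27, maximum C = -1549/27

Vertices and C = 4x1 - 3x2:
  (0, 27) → C = -81
  (44/27, 575/27) → C = -1549/27
  (0, 59/3) → C = -59

The binding constraints are 7x1 + 2x2 = 54 and 3x1 - 3x2 = -59.
Solving simultaneously gives x1 = 44/27, x2 = 575/27.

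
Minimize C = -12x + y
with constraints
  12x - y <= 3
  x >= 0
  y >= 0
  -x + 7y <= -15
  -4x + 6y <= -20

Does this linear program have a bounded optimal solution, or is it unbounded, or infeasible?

infeasible

The boundaries y = 0 and -x + 7y = -15 meet at (15, 0), but that point violates 12x - y ≤ 3. Every candidate vertex is excluded by some other constraint, so the feasible region is empty.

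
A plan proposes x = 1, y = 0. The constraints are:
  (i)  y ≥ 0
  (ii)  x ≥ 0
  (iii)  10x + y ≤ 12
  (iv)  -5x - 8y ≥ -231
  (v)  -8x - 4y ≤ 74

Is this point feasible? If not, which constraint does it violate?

feasible

(i): 0 ≥ 0 ✓
(ii): 1 ≥ 0 ✓
(iii): 10 ≤ 12 ✓
(iv): -5 ≥ -231 ✓
(v): -8 ≤ 74 ✓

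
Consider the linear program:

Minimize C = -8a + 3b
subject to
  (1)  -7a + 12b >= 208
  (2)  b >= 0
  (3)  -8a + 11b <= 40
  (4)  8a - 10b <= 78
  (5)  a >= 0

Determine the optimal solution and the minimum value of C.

Feasible corners and C = -8a + 3b:
  (1808/19, 1384/19) → C = -10312/19
  (116, 85) → C = -673
  (629/4, 118) → C = -904

The optimum lies where -8a + 11b = 40 and 8a - 10b = 78.
Solving simultaneously gives a = 629/4, b = 118.

a = 629/4, b = 118, minimum C = -904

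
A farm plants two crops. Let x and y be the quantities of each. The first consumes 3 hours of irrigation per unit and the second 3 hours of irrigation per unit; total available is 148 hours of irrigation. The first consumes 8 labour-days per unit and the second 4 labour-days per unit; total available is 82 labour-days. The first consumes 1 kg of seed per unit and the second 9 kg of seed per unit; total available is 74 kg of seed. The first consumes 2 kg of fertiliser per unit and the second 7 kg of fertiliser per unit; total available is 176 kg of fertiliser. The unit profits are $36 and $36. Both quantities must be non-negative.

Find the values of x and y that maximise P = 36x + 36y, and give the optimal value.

x = 13/2, y = 15/2, maximum P = 504

Feasible corners and P = 36x + 36y:
  (0, 0) → P = 0
  (0, 74/9) → P = 296
  (41/4, 0) → P = 369
  (13/2, 15/2) → P = 504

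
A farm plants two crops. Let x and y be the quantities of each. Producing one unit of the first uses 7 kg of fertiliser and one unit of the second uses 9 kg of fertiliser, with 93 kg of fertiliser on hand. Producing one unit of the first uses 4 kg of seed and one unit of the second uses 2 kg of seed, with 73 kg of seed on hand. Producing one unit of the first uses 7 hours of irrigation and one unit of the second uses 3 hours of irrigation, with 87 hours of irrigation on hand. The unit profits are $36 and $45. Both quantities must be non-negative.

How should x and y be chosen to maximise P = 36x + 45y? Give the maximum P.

Extreme points and P = 36x + 45y:
  (0, 0) → P = 0
  (0, 31/3) → P = 465
  (87/7, 0) → P = 3132/7
  (12, 1) → P = 477

The optimum lies where 7x + 9y = 93 and 7x + 3y = 87.
Solving simultaneously gives x = 12, y = 1.

x = 12, y = 1, maximum P = 477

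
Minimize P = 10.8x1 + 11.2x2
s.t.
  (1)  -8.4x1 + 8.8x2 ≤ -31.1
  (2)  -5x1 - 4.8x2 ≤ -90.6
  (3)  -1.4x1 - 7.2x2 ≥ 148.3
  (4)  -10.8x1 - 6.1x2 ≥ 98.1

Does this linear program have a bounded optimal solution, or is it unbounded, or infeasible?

The boundaries -8.4x1 + 8.8x2 = -31.1 and -1.4x1 - 7.2x2 = 148.3 meet at (-6757/455, -9209/520), but that point violates -5x1 - 4.8x2 ≤ -90.6. Every candidate vertex is excluded by some other constraint, so the feasible region is empty.

infeasible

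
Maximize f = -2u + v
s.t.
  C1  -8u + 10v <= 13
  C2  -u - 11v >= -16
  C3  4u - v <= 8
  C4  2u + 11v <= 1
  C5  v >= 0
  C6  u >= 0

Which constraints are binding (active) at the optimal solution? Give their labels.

C4 and C6

Feasible corners and f = -2u + v:
  (1/2, 0) → f = -1
  (0, 1/11) → f = 1/11
  (0, 0) → f = 0

The maximum is at (0, 1/11). Substituting into each constraint, equality holds for C4 and C6; the remaining constraints have slack.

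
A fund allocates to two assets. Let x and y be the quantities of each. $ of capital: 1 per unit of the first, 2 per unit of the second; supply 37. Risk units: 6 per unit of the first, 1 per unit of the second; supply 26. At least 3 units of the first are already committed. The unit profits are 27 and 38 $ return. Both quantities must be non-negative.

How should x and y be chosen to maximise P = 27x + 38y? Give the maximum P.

x = 3, y = 8, maximum P = 385

Extreme points and P = 27x + 38y:
  (13/3, 0) → P = 117
  (3, 0) → P = 81
  (3, 8) → P = 385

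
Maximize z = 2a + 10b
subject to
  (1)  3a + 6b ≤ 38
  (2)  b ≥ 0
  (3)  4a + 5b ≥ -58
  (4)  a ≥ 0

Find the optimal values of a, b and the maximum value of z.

a = 0, b = 19/3, maximum z = 190/3

Extreme points and z = 2a + 10b:
  (38/3, 0) → z = 76/3
  (0, 19/3) → z = 190/3
  (0, 0) → z = 0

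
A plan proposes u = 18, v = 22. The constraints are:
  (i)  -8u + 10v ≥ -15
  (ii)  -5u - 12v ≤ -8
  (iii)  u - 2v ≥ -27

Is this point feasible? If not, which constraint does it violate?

(i): 76 ≥ -15 ✓
(ii): -354 ≤ -8 ✓
(iii): -26 ≥ -27 ✓

feasible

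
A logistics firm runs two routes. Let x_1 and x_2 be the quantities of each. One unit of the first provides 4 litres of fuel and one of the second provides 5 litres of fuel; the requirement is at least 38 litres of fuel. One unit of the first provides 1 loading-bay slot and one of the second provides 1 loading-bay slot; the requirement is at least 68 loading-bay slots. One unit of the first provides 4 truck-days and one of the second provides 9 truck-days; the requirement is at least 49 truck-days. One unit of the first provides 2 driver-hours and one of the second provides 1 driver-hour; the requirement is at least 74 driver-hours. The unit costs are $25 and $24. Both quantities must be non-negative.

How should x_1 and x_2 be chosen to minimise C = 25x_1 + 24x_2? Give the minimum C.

The feasible region is unbounded (it extends along (0, 1), (1, 0)), but C strictly increases along every unbounded feasible direction, so there is no improving ray and the minimum is attained at a vertex.

The optimum lies where x_1 + x_2 = 68 and 2x_1 + x_2 = 74.
Solving simultaneously gives x_1 = 6, x_2 = 62.

x_1 = 6, x_2 = 62, minimum C = 1638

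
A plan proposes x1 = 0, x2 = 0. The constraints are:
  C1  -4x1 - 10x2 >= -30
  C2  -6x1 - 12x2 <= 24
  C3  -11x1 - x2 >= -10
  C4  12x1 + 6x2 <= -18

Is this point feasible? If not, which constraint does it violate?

not feasible — violates C4

Constraint C4: 12x1 + 6x2 = 0, which is not ≤ -18. All other constraints are satisfied.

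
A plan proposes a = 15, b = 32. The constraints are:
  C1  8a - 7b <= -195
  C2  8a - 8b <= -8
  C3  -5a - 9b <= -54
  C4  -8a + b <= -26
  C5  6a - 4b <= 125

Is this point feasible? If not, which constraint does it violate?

Constraint C1: 8a - 7b = -104, which is not ≤ -195. All other constraints are satisfied.

not feasible — violates C1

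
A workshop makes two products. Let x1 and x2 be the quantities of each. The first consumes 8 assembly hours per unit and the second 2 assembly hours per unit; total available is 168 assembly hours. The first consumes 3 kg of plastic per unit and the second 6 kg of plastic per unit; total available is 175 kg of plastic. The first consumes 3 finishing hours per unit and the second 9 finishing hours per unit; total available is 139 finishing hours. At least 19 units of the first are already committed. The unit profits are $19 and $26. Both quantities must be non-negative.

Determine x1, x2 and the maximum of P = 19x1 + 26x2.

x1 = 19, x2 = 8, maximum P = 569

Extreme points and P = 19x1 + 26x2:
  (21, 0) → P = 399
  (19, 0) → P = 361
  (19, 8) → P = 569

At the optimal vertex, 8x1 + 2x2 = 168 and x1 = 19.
Solving simultaneously gives x1 = 19, x2 = 8.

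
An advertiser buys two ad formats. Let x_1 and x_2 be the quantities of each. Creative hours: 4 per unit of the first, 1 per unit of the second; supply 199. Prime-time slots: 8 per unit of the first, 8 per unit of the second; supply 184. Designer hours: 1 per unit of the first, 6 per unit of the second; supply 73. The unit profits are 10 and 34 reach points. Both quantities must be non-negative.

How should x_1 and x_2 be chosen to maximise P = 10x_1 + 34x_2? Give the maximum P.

x_1 = 13, x_2 = 10, maximum P = 470

Vertices and P = 10x_1 + 34x_2:
  (0, 0) → P = 0
  (0, 73/6) → P = 1241/3
  (23, 0) → P = 230
  (13, 10) → P = 470

At the optimal vertex, 8x_1 + 8x_2 = 184 and x_1 + 6x_2 = 73.
Solving simultaneously gives x_1 = 13, x_2 = 10.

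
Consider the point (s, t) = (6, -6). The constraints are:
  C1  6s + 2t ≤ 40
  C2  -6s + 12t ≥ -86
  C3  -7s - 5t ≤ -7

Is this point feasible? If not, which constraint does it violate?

Constraint C2: -6s + 12t = -108, which is not ≥ -86. All other constraints are satisfied.

not feasible — violates C2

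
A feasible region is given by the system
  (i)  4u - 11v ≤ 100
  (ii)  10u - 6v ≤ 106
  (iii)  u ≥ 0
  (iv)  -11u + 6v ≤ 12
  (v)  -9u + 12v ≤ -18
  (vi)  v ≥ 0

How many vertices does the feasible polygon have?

Intersecting each pair of boundary lines and keeping only the points that satisfy every inequality leaves:
  (194/11, 129/11)
  (53/5, 0)
  (2, 0)

3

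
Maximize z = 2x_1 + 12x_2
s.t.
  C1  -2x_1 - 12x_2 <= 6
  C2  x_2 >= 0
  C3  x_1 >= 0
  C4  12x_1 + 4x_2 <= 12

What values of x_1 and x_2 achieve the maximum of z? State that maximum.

The optimum lies where x_1 = 0 and 12x_1 + 4x_2 = 12.
Solving simultaneously gives x_1 = 0, x_2 = 3.

x_1 = 0, x_2 = 3, maximum z = 36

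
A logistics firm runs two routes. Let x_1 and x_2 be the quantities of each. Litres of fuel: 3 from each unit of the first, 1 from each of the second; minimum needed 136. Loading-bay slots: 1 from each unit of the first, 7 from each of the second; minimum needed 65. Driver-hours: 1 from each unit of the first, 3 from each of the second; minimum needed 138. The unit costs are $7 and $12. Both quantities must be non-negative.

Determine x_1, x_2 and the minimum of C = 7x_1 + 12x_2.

Feasible corners and C = 7x_1 + 12x_2:
  (0, 136) → C = 1632
  (138, 0) → C = 966
  (135/4, 139/4) → C = 2613/4
The feasible region is unbounded (it extends along (0, 1), (1, 0)), but C strictly increases along every unbounded feasible direction, so there is no improving ray and the minimum is attained at a vertex.

x_1 = 135/4, x_2 = 139/4, minimum C = 2613/4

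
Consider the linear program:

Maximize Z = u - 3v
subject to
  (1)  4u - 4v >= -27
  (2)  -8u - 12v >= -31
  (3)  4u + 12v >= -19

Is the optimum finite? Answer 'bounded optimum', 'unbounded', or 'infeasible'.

bounded optimum

Feasible corners and Z = u - 3v:
  (-5/2, 17/4) → Z = -61/4
  (-25/4, 1/2) → Z = -31/4
  (25/2, -23/4) → Z = 119/4
The feasible region has finitely many vertices and no improving ray; the maximum is 119/4 at (25/2, -23/4).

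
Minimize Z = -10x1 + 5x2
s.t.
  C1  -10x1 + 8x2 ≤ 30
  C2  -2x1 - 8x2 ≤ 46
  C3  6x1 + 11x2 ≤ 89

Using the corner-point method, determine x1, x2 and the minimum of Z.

Feasible corners and Z = -10x1 + 5x2:
  (-19/3, -25/6) → Z = 85/2
  (191/79, 535/79) → Z = 765/79
  (609/13, -227/13) → Z = -7225/13

x1 = 609/13, x2 = -227/13, minimum Z = -7225/13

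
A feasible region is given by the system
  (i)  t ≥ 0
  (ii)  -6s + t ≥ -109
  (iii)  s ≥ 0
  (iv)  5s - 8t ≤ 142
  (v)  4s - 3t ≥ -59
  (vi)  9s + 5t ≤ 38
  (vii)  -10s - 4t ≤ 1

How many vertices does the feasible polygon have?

Of the 21 pairwise boundary intersections, those satisfying every inequality are:
  (0, 0)
  (38/9, 0)
  (0, 38/5)

3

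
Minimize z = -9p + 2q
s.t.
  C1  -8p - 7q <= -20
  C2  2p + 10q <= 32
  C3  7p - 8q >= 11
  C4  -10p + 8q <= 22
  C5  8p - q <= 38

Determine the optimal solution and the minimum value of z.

p = 143/32, q = -9/4, minimum z = -1431/32

Vertices and z = -9p + 2q:
  (237/113, 52/113) → z = -2029/113
  (143/32, -9/4) → z = -1431/32
  (183/43, 101/43) → z = -1445/43
  (206/41, 90/41) → z = -1674/41

The optimum lies where -8p - 7q = -20 and 8p - q = 38.
Solving simultaneously gives p = 143/32, q = -9/4.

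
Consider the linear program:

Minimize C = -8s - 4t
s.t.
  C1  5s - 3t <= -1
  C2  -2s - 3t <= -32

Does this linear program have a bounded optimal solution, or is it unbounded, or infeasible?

From the feasible point (31/7, 54/7), moving in the direction (3, 5) keeps every constraint satisfied while C decreases without bound.

unbounded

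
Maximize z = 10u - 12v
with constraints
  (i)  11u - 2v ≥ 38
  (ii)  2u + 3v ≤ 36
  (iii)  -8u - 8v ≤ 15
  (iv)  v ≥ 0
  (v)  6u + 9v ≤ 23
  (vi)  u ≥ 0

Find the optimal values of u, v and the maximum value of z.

Extreme points and z = 10u - 12v:
  (38/11, 0) → z = 380/11
  (388/111, 25/111) → z = 3580/111
  (23/6, 0) → z = 115/3

u = 23/6, v = 0, maximum z = 115/3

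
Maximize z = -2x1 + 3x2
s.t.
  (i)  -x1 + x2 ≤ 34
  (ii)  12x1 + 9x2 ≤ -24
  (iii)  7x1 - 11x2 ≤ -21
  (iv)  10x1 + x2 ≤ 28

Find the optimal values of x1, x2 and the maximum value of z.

Extreme points and z = -2x1 + 3x2:
  (-110/7, 128/7) → z = 604/7
  (-353/4, -217/4) → z = 55/4
  (-151/65, 28/65) → z = 386/65

The optimum lies where -x1 + x2 = 34 and 12x1 + 9x2 = -24.
Solving simultaneously gives x1 = -110/7, x2 = 128/7.

x1 = -110/7, x2 = 128/7, maximum z = 604/7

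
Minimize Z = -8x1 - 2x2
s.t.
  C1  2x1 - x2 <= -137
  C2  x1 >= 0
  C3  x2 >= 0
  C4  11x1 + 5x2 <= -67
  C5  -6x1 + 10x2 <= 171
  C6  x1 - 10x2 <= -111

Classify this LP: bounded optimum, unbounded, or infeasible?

The boundaries -6x1 + 10x2 = 171 and x1 - 10x2 = -111 meet at (-12, 99/10), but that point violates 2x1 - x2 ≤ -137. Every candidate vertex is excluded by some other constraint, so the feasible region is empty.

infeasible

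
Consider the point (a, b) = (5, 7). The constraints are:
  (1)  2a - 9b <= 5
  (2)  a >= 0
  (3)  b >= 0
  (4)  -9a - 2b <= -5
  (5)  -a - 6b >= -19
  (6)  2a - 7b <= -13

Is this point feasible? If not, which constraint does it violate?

Constraint (5): -a - 6b = -47, which is not ≥ -19. All other constraints are satisfied.

not feasible — violates (5)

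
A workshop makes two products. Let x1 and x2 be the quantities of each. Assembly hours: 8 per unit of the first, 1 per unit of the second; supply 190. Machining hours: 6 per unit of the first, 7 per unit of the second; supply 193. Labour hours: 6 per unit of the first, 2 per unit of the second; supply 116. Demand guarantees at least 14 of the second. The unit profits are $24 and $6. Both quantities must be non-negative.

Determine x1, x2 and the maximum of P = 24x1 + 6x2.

Extreme points and P = 24x1 + 6x2:
  (0, 193/7) → P = 1158/7
  (0, 14) → P = 84
  (71/5, 77/5) → P = 2166/5
  (44/3, 14) → P = 436

x1 = 44/3, x2 = 14, maximum P = 436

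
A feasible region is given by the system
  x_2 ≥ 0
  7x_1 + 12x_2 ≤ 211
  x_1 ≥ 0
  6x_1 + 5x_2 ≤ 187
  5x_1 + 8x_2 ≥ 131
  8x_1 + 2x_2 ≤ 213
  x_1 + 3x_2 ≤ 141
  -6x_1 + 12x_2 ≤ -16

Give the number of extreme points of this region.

Pairwise boundary intersections that survive every other constraint:
  (131/5, 0)
  (213/8, 0)
  (1067/41, 197/82)
  (227/13, 577/78)
  (425/27, 353/54)

5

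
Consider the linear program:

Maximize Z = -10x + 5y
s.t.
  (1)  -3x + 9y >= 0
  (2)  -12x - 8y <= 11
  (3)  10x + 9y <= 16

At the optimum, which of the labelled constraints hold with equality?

Feasible corners and Z = -10x + 5y:
  (-3/4, -1/4) → Z = 25/4
  (16/13, 16/39) → Z = -400/39
  (-227/28, 151/14) → Z = 135

The maximum is at (-227/28, 151/14). Substituting into each constraint, equality holds for (2) and (3); the remaining constraints have slack.

(2) and (3)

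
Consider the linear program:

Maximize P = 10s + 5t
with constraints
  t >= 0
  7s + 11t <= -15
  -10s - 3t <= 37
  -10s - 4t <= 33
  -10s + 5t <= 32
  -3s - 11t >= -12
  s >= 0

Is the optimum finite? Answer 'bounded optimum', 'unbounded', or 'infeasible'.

infeasible

The boundaries t = 0 and 7s + 11t = -15 meet at (-15/7, 0), but that point violates s ≥ 0. Every candidate vertex is excluded by some other constraint, so the feasible region is empty.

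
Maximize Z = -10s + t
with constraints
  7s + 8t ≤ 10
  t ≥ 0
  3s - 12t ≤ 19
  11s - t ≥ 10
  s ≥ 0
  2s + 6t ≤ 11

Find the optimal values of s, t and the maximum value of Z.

Extreme points and Z = -10s + t:
  (10/7, 0) → Z = -100/7
  (18/19, 8/19) → Z = -172/19
  (10/11, 0) → Z = -100/11

s = 18/19, t = 8/19, maximum Z = -172/19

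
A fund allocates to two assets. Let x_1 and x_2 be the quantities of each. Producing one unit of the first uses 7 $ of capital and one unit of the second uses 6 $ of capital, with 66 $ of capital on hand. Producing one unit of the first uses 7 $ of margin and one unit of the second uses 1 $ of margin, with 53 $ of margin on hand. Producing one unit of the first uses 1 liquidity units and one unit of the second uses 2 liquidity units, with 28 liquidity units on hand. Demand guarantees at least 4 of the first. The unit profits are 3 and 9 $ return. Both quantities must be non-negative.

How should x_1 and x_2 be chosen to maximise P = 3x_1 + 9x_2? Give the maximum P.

Corner points and P = 3x_1 + 9x_2:
  (53/7, 0) → P = 159/7
  (4, 0) → P = 12
  (36/5, 13/5) → P = 45
  (4, 19/3) → P = 69

The binding constraints are 7x_1 + 6x_2 = 66 and x_1 = 4.
Solving simultaneously gives x_1 = 4, x_2 = 19/3.

x_1 = 4, x_2 = 19/3, maximum P = 69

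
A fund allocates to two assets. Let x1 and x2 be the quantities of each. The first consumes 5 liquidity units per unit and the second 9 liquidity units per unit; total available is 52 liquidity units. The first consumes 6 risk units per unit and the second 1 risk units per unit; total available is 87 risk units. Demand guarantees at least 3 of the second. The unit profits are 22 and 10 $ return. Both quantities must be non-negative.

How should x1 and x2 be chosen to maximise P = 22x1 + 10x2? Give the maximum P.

x1 = 5, x2 = 3, maximum P = 140

Feasible corners and P = 22x1 + 10x2:
  (0, 52/9) → P = 520/9
  (0, 3) → P = 30
  (5, 3) → P = 140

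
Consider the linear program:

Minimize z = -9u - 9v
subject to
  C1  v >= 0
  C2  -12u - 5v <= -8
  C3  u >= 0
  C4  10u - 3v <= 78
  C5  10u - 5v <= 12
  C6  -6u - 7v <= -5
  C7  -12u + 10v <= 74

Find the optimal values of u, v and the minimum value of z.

u = 49/4, v = 221/10, minimum z = -6183/20

At the optimal vertex, 10u - 5v = 12 and -12u + 10v = 74.
Solving simultaneously gives u = 49/4, v = 221/10.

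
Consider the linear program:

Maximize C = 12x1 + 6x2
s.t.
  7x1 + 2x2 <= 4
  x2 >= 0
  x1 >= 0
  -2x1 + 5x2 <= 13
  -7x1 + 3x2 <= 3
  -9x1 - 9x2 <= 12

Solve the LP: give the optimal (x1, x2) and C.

x1 = 6/35, x2 = 7/5, maximum C = 366/35

Vertices and C = 12x1 + 6x2:
  (4/7, 0) → C = 48/7
  (6/35, 7/5) → C = 366/35
  (0, 0) → C = 0
  (0, 1) → C = 6

The binding constraints are 7x1 + 2x2 = 4 and -7x1 + 3x2 = 3.
Solving simultaneously gives x1 = 6/35, x2 = 7/5.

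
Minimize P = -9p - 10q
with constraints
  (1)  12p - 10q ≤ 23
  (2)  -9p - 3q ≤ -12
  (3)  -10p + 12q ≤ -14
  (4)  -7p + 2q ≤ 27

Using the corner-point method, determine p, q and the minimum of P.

Vertices and P = -9p - 10q:
  (3/2, -1/2) → P = -17/2
  (34/11, 31/22) → P = -461/11
  (31/23, -1/23) → P = -269/23

p = 34/11, q = 31/22, minimum P = -461/11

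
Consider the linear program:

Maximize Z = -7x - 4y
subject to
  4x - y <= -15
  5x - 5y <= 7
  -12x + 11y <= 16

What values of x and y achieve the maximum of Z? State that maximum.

The binding constraints are 5x - 5y = 7 and -12x + 11y = 16.
Solving simultaneously gives x = -157/5, y = -164/5.

x = -157/5, y = -164/5, maximum Z = 351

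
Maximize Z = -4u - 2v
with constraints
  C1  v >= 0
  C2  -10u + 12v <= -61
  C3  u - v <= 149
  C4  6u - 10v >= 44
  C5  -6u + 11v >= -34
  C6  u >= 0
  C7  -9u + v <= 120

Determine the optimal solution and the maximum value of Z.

Corner points and Z = -4u - 2v:
  (723/2, 425/2) → Z = -1871
  (321, 172) → Z = -1628
  (24, 10) → Z = -116

u = 24, v = 10, maximum Z = -116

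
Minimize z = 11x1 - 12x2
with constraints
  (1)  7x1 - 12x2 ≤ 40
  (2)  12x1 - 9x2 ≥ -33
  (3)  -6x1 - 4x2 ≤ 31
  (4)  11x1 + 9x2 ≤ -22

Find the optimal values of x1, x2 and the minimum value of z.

x1 = -55/23, x2 = 11/23, minimum z = -737/23

Feasible corners and z = 11x1 - 12x2:
  (-53/25, -457/100) → z = 788/25
  (32/65, -198/65) → z = 2728/65
  (-137/34, -29/17) → z = -811/34
  (-55/23, 11/23) → z = -737/23

The optimum lies where 12x1 - 9x2 = -33 and 11x1 + 9x2 = -22.
Solving simultaneously gives x1 = -55/23, x2 = 11/23.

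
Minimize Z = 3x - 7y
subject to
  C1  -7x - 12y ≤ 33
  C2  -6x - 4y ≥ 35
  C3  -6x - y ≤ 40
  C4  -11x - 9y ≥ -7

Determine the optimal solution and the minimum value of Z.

Vertices and Z = 3x - 7y:
  (-72/11, 47/44) → Z = -1193/44
  (-447/65, 82/65) → Z = -383/13
  (-125/18, 5/3) → Z = -65/2

The optimum lies where -6x - 4y = 35 and -6x - y = 40.
Solving simultaneously gives x = -125/18, y = 5/3.

x = -125/18, y = 5/3, minimum Z = -65/2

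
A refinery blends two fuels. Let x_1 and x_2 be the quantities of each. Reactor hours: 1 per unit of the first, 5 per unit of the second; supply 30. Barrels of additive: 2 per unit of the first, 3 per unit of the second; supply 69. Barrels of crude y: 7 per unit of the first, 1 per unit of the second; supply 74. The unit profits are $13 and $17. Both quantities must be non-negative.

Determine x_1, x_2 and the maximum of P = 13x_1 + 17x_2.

Corner points and P = 13x_1 + 17x_2:
  (0, 0) → P = 0
  (0, 6) → P = 102
  (74/7, 0) → P = 962/7
  (10, 4) → P = 198

x_1 = 10, x_2 = 4, maximum P = 198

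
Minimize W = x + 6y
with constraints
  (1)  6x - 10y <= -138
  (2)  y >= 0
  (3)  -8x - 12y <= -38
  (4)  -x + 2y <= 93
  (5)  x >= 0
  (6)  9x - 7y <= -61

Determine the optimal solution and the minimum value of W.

x = 0, y = 69/5, minimum W = 414/5

Extreme points and W = x + 6y:
  (0, 69/5) → W = 414/5
  (89/12, 73/4) → W = 1403/12
  (0, 93/2) → W = 279
  (529/11, 776/11) → W = 5185/11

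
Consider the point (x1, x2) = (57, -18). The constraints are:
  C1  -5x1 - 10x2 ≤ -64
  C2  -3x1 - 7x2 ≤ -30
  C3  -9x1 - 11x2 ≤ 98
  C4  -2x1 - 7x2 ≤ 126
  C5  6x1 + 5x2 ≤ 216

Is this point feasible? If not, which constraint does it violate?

Constraint C5: 6x1 + 5x2 = 252, which is not ≤ 216. All other constraints are satisfied.

not feasible — violates C5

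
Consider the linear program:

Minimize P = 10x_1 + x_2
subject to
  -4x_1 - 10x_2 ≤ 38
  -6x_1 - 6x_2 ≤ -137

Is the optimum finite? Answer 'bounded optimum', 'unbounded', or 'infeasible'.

unbounded

From the feasible point (799/18, -194/9), moving in the direction (-6, 6) keeps every constraint satisfied while P decreases without bound.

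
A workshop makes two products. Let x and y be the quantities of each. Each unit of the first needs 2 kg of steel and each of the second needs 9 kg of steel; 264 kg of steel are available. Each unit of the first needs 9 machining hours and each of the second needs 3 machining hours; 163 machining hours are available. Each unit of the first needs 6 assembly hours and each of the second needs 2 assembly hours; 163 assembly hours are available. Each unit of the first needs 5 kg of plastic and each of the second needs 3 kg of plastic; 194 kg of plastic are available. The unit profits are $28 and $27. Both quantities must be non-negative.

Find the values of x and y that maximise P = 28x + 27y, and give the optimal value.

Vertices and P = 28x + 27y:
  (0, 0) → P = 0
  (0, 88/3) → P = 792
  (163/9, 0) → P = 4564/9
  (9, 82/3) → P = 990

At the optimal vertex, 2x + 9y = 264 and 9x + 3y = 163.
Solving simultaneously gives x = 9, y = 82/3.

x = 9, y = 82/3, maximum P = 990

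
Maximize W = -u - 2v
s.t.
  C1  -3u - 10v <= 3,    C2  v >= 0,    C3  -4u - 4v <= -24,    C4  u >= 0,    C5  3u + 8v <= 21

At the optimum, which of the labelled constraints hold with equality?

Vertices and W = -u - 2v:
  (6, 0) → W = -6
  (7, 0) → W = -7
  (27/5, 3/5) → W = -33/5

The maximum is at (6, 0). Substituting into each constraint, equality holds for C2 and C3; the remaining constraints have slack.

C2 and C3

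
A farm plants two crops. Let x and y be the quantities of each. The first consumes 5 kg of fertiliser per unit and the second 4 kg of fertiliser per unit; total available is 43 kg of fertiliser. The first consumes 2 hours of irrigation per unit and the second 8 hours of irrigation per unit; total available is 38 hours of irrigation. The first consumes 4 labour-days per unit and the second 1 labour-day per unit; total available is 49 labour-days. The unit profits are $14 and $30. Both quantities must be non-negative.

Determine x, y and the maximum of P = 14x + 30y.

x = 6, y = 13/4, maximum P = 363/2

At the optimal vertex, 5x + 4y = 43 and 2x + 8y = 38.
Solving simultaneously gives x = 6, y = 13/4.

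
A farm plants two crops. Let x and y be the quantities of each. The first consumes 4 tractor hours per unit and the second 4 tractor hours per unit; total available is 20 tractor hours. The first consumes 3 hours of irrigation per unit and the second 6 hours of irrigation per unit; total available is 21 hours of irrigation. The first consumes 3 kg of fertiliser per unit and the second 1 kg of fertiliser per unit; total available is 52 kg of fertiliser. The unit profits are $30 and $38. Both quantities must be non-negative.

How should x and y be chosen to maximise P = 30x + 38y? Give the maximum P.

Feasible corners and P = 30x + 38y:
  (0, 0) → P = 0
  (0, 7/2) → P = 133
  (5, 0) → P = 150
  (3, 2) → P = 166

The optimum lies where 4x + 4y = 20 and 3x + 6y = 21.
Solving simultaneously gives x = 3, y = 2.

x = 3, y = 2, maximum P = 166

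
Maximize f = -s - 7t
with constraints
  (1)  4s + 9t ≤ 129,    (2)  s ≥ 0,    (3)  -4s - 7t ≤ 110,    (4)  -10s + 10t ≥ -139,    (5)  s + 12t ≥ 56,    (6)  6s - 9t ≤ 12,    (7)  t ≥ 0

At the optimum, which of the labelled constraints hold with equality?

(2) and (5)

Corner points and f = -s - 7t:
  (0, 43/3) → f = -301/3
  (141/10, 121/15) → f = -2117/30
  (0, 14/3) → f = -98/3
  (8, 4) → f = -36

The maximum is at (0, 14/3). Substituting into each constraint, equality holds for (2) and (5); the remaining constraints have slack.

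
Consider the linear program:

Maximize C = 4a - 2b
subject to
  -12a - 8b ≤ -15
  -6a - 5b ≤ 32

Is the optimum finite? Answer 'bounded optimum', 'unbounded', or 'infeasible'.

From the feasible point (331/12, -79/2), moving in the direction (5, -6) keeps every constraint satisfied while C increases without bound.

unbounded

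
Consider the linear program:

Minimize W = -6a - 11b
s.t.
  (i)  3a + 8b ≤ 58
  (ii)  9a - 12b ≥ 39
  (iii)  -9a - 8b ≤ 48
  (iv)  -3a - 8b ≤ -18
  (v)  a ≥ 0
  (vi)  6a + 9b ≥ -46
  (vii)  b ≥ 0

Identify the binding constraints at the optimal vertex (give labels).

Feasible corners and W = -6a - 11b:
  (28/3, 15/4) → W = -389/4
  (58/3, 0) → W = -116
  (44/9, 5/12) → W = -407/12
  (6, 0) → W = -36

The minimum is at (58/3, 0). Substituting into each constraint, equality holds for (i) and (vii); the remaining constraints have slack.

(i) and (vii)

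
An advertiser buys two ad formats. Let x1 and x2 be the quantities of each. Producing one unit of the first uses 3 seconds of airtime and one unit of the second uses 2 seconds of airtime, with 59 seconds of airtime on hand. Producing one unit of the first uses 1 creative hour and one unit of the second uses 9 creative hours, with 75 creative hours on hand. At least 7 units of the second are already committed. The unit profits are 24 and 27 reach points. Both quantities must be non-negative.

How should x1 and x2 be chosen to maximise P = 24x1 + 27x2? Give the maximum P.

Corner points and P = 24x1 + 27x2:
  (0, 25/3) → P = 225
  (0, 7) → P = 189
  (12, 7) → P = 477

The optimum lies where x1 + 9x2 = 75 and x2 = 7.
Solving simultaneously gives x1 = 12, x2 = 7.

x1 = 12, x2 = 7, maximum P = 477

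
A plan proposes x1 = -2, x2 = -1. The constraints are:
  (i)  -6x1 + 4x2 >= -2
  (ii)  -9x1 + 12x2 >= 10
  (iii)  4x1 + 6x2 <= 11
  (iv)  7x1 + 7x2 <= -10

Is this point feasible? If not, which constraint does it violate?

not feasible — violates (ii)

Constraint (ii): -9x1 + 12x2 = 6, which is not ≥ 10. All other constraints are satisfied.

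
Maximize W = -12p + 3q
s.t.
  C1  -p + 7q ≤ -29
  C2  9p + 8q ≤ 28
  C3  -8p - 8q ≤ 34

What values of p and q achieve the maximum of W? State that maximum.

p = -3/32, q = -133/32, maximum W = -363/32

The optimum lies where -p + 7q = -29 and -8p - 8q = 34.
Solving simultaneously gives p = -3/32, q = -133/32.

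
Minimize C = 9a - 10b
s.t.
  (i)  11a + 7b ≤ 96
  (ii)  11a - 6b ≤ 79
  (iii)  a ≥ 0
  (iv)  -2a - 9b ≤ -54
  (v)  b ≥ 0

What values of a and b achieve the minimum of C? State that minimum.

a = 0, b = 96/7, minimum C = -960/7

Extreme points and C = 9a - 10b:
  (0, 96/7) → C = -960/7
  (486/85, 402/85) → C = 354/85
  (0, 6) → C = -60

The binding constraints are 11a + 7b = 96 and a = 0.
Solving simultaneously gives a = 0, b = 96/7.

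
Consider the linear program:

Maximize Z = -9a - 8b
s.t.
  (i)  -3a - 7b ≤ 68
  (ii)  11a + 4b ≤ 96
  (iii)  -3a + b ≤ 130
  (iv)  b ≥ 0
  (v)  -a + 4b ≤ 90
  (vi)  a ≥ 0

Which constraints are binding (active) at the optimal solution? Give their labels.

(iv) and (vi)

Feasible corners and Z = -9a - 8b:
  (96/11, 0) → Z = -864/11
  (1/2, 181/8) → Z = -371/2
  (0, 0) → Z = 0
  (0, 45/2) → Z = -180

The maximum is at (0, 0). Substituting into each constraint, equality holds for (iv) and (vi); the remaining constraints have slack.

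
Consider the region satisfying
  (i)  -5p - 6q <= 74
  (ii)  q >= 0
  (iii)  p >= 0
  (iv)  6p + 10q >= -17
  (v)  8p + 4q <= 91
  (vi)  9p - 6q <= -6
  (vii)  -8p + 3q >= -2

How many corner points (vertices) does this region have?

4

Of the 21 pairwise boundary intersections, those satisfying every inequality are:
  (0, 91/4)
  (0, 1)
  (281/56, 89/7)
  (10/7, 22/7)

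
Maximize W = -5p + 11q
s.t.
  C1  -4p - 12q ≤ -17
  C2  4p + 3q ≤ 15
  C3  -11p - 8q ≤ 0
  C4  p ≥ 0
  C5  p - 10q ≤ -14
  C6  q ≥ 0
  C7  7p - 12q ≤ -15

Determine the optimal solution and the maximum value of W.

Feasible corners and W = -5p + 11q:
  (0, 17/12) → W = 187/12
  (1/26, 73/52) → W = 61/4
  (0, 5) → W = 55
  (45/23, 55/23) → W = 380/23
  (9/29, 83/58) → W = 823/58

At the optimal vertex, 4p + 3q = 15 and p = 0.
Solving simultaneously gives p = 0, q = 5.

p = 0, q = 5, maximum W = 55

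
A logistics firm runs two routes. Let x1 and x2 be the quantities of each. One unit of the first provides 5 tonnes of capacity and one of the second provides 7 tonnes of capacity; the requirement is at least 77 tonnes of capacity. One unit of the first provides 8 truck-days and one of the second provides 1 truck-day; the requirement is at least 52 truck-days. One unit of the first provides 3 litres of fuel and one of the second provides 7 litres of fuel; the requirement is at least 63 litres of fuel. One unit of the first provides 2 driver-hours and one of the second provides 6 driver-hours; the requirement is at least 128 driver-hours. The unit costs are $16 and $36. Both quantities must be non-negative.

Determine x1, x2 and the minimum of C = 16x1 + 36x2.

x1 = 4, x2 = 20, minimum C = 784

Extreme points and C = 16x1 + 36x2:
  (0, 52) → C = 1872
  (64, 0) → C = 1024
  (4, 20) → C = 784
The feasible region is unbounded (it extends along (0, 1), (1, 0)), but C strictly increases along every unbounded feasible direction, so there is no improving ray and the minimum is attained at a vertex.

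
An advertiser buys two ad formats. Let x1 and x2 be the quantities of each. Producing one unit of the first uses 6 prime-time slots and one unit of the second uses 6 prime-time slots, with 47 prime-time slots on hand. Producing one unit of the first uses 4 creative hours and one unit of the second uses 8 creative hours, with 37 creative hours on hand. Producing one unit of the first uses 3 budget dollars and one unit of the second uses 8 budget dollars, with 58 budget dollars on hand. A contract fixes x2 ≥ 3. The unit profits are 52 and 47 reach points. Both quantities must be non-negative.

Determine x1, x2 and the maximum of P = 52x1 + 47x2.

x1 = 13/4, x2 = 3, maximum P = 310

Vertices and P = 52x1 + 47x2:
  (0, 37/8) → P = 1739/8
  (0, 3) → P = 141
  (13/4, 3) → P = 310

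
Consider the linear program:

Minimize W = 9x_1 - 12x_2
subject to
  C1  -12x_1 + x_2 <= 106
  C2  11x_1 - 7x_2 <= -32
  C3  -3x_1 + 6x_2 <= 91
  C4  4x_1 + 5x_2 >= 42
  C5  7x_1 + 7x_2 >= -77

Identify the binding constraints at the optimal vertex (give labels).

Extreme points and W = 9x_1 - 12x_2:
  (89/9, 181/9) → W = -457/3
  (134/83, 590/83) → W = -5874/83
  (-203/39, 490/39) → W = -2569/13

The minimum is at (-203/39, 490/39). Substituting into each constraint, equality holds for C3 and C4; the remaining constraints have slack.

C3 and C4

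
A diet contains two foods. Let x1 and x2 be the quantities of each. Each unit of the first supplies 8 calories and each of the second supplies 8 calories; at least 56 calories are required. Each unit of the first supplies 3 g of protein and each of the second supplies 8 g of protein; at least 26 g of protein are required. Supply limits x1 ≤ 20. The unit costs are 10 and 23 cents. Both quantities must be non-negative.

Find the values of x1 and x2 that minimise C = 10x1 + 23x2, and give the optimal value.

x1 = 6, x2 = 1, minimum C = 83

Extreme points and C = 10x1 + 23x2:
  (0, 7) → C = 161
  (26/3, 0) → C = 260/3
  (20, 0) → C = 200
  (6, 1) → C = 83
The feasible region is unbounded (it extends along (0, 1)), but C strictly increases along every unbounded feasible direction, so there is no improving ray and the minimum is attained at a vertex.

The optimum lies where 8x1 + 8x2 = 56 and 3x1 + 8x2 = 26.
Solving simultaneously gives x1 = 6, x2 = 1.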